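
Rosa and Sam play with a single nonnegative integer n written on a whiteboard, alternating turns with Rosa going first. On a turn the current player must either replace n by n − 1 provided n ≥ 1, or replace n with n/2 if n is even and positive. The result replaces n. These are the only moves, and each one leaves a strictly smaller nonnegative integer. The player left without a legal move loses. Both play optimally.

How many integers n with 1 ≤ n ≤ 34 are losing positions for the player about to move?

16

Use the standard recursion: the mover loses at a terminal position; elsewhere, the mover wins exactly when some move hands the opponent an L position.
n=0: no move → L
n=1: W (go to 0, an L position)
n=2: L (sole option 1(W) is W)
n=3: W (go to 2, an L position)
n=4: W (go to 2, an L position)
n=5: L (sole option 4(W) is W)
n=6: W (go to 5, an L position)
n=7: L (sole option 6(W) is W)
n=8: W (go to 7, an L position)
n=9: L (sole option 8(W) is W)
n=10: W (go to 5, an L position)
n=11: L (sole option 10(W) is W)
n=12: W (go to 11, an L position)
n=13: L (sole option 12(W) is W)
n=14: W (go to 7, an L position)
n=15: L (sole option 14(W) is W)
n=16: W (go to 15, an L position)
n=17: L (sole option 16(W) is W)
n=18: W (go to 9, an L position)
n=19: L (sole option 18(W) is W)
n=20: W (go to 19, an L position)
n=21: L (sole option 20(W) is W)
n=22: W (go to 11, an L position)
n=23: L (sole option 22(W) is W)
n=24: W (go to 23, an L position)
n=25: L (sole option 24(W) is W)
n=26: W (go to 13, an L position)
n=27: L (sole option 26(W) is W)
n=28: W (go to 27, an L position)
n=29: L (sole option 28(W) is W)
n=30: W (go to 15, an L position)
n=31: L (sole option 30(W) is W)
n=32: W (go to 31, an L position)
n=33: L (sole option 32(W) is W)
n=34: W (go to 17, an L position)
L entries with 1 ≤ n ≤ 34 (n=0 is outside the asked range and is not counted): n = 2, 5, 7, 9, 11, 13, 15, 17, 19, 21, 23, 25, 27, 29, 31, 33; that makes 16.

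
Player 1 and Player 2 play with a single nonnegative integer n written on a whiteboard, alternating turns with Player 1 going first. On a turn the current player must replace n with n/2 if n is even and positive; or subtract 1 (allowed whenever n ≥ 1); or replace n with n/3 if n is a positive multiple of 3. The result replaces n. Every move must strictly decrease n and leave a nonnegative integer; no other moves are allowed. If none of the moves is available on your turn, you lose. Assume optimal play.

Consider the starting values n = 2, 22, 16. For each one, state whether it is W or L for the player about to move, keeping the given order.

2: L, 22: W, 16: L

Compute win/loss labels from the base case upward. A position with no move is L. Any other position is W if it can reach an L in one move, else L.
n=0: no move → L
n=1: W (go to 0, an L position)
n=2: L (sole option 1(W) is W)
n=3: W (go to 2, an L position)
n=4: W (go to 2, an L position)
n=5: L (sole option 4(W) is W)
n=6: W (go to 2, an L position)
n=7: L (sole option 6(W) is W)
n=8: W (go to 7, an L position)
n=9: L (options 3(W), 8(W) are all W)
n=10: W (go to 5, an L position)
n=11: L (sole option 10(W) is W)
n=12: W (go to 11, an L position)
n=13: L (sole option 12(W) is W)
n=14: W (go to 7, an L position)
n=15: W (go to 5, an L position)
n=16: L (options 8(W), 15(W) are all W)
n=17: W (go to 16, an L position)
n=18: W (go to 9, an L position)
n=19: L (sole option 18(W) is W)
n=20: W (go to 19, an L position)
n=21: W (go to 7, an L position)
n=22: W (go to 11, an L position)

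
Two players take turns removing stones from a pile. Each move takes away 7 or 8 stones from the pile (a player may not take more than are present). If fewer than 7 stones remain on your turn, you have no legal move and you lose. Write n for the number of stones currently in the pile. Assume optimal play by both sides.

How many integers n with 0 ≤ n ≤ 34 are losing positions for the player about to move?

19

Classify positions by backward induction: terminal positions (no move available) are L. From any other position, the mover wins iff some move reaches an L.
n=0: no move → L
n=1: no move → L
n=2: no move → L
n=3: no move → L
n=4: no move → L
n=5: no move → L
n=6: no move → L
n=7: W (go to 0, an L position)
n=8: W (go to 1, an L position)
n=9: W (go to 2, an L position)
n=10: W (go to 3, an L position)
n=11: W (go to 4, an L position)
n=12: W (go to 5, an L position)
n=13: W (go to 6, an L position)
n=14: W (go to 6, an L position)
n=15: L (options 8(W), 7(W) are all W)
n=16: L (options 9(W), 8(W) are all W)
n=17: L (options 10(W), 9(W) are all W)
n=18: L (options 11(W), 10(W) are all W)
n=19: L (options 12(W), 11(W) are all W)
n=20: L (options 13(W), 12(W) are all W)
n=21: L (options 14(W), 13(W) are all W)
n=22: W (go to 15, an L position)
n=23: W (go to 16, an L position)
n=24: W (go to 17, an L position)
n=25: W (go to 18, an L position)
n=26: W (go to 19, an L position)
n=27: W (go to 20, an L position)
n=28: W (go to 21, an L position)
n=29: W (go to 21, an L position)
n=30: L (options 23(W), 22(W) are all W)
n=31: L (options 24(W), 23(W) are all W)
n=32: L (options 25(W), 24(W) are all W)
n=33: L (options 26(W), 25(W) are all W)
n=34: L (options 27(W), 26(W) are all W)
L entries with 0 ≤ n ≤ 34: n = 0, 1, 2, 3, 4, 5, 6, 15, 16, 17, 18, 19, 20, 21, 30, 31, 32, 33, 34; that makes 19.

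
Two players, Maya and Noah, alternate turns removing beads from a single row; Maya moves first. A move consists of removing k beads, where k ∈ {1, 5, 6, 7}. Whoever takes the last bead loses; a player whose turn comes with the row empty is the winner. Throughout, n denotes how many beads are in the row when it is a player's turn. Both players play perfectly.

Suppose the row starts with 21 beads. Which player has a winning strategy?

Maya wins.

Use the standard recursion: the mover wins at a terminal position; elsewhere, the mover wins exactly when some move hands the opponent an L position.
n=0: no move; the opponent has just taken the last bead and therefore loses → W
n=1: only reaches 0(W), which is W → L
n=2: reaches L-position 1 → W
n=3: only reaches 2(W), which is W → L
n=4: reaches L-position 3 → W
n=5: only reaches 4(W), 0(W), all W → L
n=6: reaches L-position 5 → W
n=7: reaches L-position 1 → W
n=8: reaches L-position 3 → W
n=9: reaches L-position 3 → W
n=10: reaches L-position 5 → W
n=11: reaches L-position 5 → W
n=12: reaches L-position 5 → W
n=13: only reaches 12(W), 8(W), 7(W), 6(W), all W → L
n=14: reaches L-position 13 → W
n=15: only reaches 14(W), 10(W), 9(W), 8(W), all W → L
n=16: reaches L-position 15 → W
n=17: only reaches 16(W), 12(W), 11(W), 10(W), all W → L
n=18: reaches L-position 17 → W
n=19: reaches L-position 13 → W
n=20: reaches L-position 15 → W
n=21: reaches L-position 15 → W
From 21 Maya can remove 6, leaving 15, reaching an L position.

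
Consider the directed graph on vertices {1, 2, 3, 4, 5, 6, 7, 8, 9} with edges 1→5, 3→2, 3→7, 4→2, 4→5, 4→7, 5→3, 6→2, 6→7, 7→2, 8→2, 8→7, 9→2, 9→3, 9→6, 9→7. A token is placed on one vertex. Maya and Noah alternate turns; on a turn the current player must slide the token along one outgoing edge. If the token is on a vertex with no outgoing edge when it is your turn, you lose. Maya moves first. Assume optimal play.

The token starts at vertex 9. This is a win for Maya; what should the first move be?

Work bottom-up. With no move the player to move loses. Otherwise the position is W if at least one move leads to an L position for the opponent, and L if every move leads to a W.
Every edge goes from a vertex to one that appears earlier in the order 2, 7, 3, 6, 9, 5, 4, 8, 1, so processing vertices in that order labels each vertex after all of its successors.
2: no outgoing edge → L
7: →2(L), so W
3: →2(L), so W
6: →2(L), so W
9: →2(L), so W
5: →3(W) only, which is W, so L
4: →5(L), so W
8: →2(L), so W
1: →5(L), so W
From 9, the L positions reachable in one move are: 2.

Move to 2.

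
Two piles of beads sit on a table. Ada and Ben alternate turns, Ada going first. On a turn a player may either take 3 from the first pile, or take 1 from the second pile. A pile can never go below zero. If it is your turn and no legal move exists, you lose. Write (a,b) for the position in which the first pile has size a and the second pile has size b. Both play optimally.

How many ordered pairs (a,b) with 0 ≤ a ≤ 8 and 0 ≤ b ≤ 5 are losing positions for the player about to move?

27

Work bottom-up. With no move the player to move loses. Otherwise the position is W if at least one move leads to an L position for the opponent, and L if every move leads to a W.
Every move lowers a or b (never raises either), so fill the grid row by row in increasing a, and left to right within a row: each cell's successors are then already labelled.
      b=0  b=1  b=2  b=3  b=4  b=5
a=0:    L    W    L    W    L    W
a=1:    L    W    L    W    L    W
a=2:    L    W    L    W    L    W
a=3:    W    L    W    L    W    L
a=4:    W    L    W    L    W    L
a=5:    W    L    W    L    W    L
a=6:    L    W    L    W    L    W
a=7:    L    W    L    W    L    W
a=8:    L    W    L    W    L    W
Cells with no legal move (terminal, hence L): (0,0), (1,0), (2,0).
The remaining L cells, each justified by listing all of its moves:
(0,2): L (sole option (0,1)(W) is W)
(0,4): L (sole option (0,3)(W) is W)
(1,2): L (sole option (1,1)(W) is W)
(1,4): L (sole option (1,3)(W) is W)
(2,2): L (sole option (2,1)(W) is W)
(2,4): L (sole option (2,3)(W) is W)
(3,1): L (options (0,1)(W), (3,0)(W) are all W)
(3,3): L (options (0,3)(W), (3,2)(W) are all W)
(3,5): L (options (0,5)(W), (3,4)(W) are all W)
(4,1): L (options (1,1)(W), (4,0)(W) are all W)
(4,3): L (options (1,3)(W), (4,2)(W) are all W)
(4,5): L (options (1,5)(W), (4,4)(W) are all W)
(5,1): L (options (2,1)(W), (5,0)(W) are all W)
(5,3): L (options (2,3)(W), (5,2)(W) are all W)
(5,5): L (options (2,5)(W), (5,4)(W) are all W)
(6,0): L (sole option (3,0)(W) is W)
(6,2): L (options (3,2)(W), (6,1)(W) are all W)
(6,4): L (options (3,4)(W), (6,3)(W) are all W)
(7,0): L (sole option (4,0)(W) is W)
(7,2): L (options (4,2)(W), (7,1)(W) are all W)
(7,4): L (options (4,4)(W), (7,3)(W) are all W)
(8,0): L (sole option (5,0)(W) is W)
(8,2): L (options (5,2)(W), (8,1)(W) are all W)
(8,4): L (options (5,4)(W), (8,3)(W) are all W)
Every other cell has at least one move into one of the L cells above, so it is W.
L cells per row: a=0: 3, a=1: 3, a=2: 3, a=3: 3, a=4: 3, a=5: 3, a=6: 3, a=7: 3, a=8: 3; total 27.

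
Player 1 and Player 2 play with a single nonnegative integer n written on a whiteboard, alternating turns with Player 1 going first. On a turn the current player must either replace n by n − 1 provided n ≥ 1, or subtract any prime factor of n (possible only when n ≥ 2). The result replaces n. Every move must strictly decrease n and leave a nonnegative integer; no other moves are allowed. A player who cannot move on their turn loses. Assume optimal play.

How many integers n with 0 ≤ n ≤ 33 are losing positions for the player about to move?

Label each position W (a win for the player to move) or L (a loss). A position with no legal move is L; any other position is W exactly when some move reaches an L, and L when every move reaches a W.
n=0: no move → L
n=1: reaches L-position 0 → W
n=2: reaches L-position 0 → W
n=3: reaches L-position 0 → W
n=4: only reaches 2(W), 3(W), all W → L
n=5: reaches L-position 0 → W
n=6: reaches L-position 4 → W
n=7: reaches L-position 0 → W
n=8: only reaches 6(W), 7(W), all W → L
n=9: reaches L-position 8 → W
n=10: reaches L-position 8 → W
n=11: reaches L-position 0 → W
n=12: only reaches 9(W), 10(W), 11(W), all W → L
n=13: reaches L-position 0 → W
n=14: reaches L-position 12 → W
n=15: reaches L-position 12 → W
n=16: only reaches 14(W), 15(W), all W → L
n=17: reaches L-position 0 → W
n=18: reaches L-position 16 → W
n=19: reaches L-position 0 → W
n=20: only reaches 15(W), 18(W), 19(W), all W → L
n=21: reaches L-position 20 → W
n=22: reaches L-position 20 → W
n=23: reaches L-position 0 → W
n=24: only reaches 21(W), 22(W), 23(W), all W → L
n=25: reaches L-position 20 → W
n=26: reaches L-position 24 → W
n=27: reaches L-position 24 → W
n=28: only reaches 21(W), 26(W), 27(W), all W → L
n=29: reaches L-position 0 → W
n=30: reaches L-position 28 → W
n=31: reaches L-position 0 → W
n=32: only reaches 30(W), 31(W), all W → L
n=33: reaches L-position 32 → W
L entries with 0 ≤ n ≤ 33: n = 0, 4, 8, 12, 16, 20, 24, 28, 32; that makes 9.

9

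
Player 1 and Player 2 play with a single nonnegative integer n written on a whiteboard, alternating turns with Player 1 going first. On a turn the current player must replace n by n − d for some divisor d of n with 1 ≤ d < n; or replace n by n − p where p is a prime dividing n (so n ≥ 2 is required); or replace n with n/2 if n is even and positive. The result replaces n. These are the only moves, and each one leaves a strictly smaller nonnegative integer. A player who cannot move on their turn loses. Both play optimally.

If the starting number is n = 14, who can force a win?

Classify positions by backward induction: terminal positions (no move available) are L. From any other position, the mover wins iff some move reaches an L.
n=0: no move → L
n=1: no move → L
n=2: reaches L-position 0 → W
n=3: reaches L-position 0 → W
n=4: only reaches 2(W), 3(W), all W → L
n=5: reaches L-position 0 → W
n=6: reaches L-position 4 → W
n=7: reaches L-position 0 → W
n=8: reaches L-position 4 → W
n=9: only reaches 6(W), 8(W), all W → L
n=10: reaches L-position 9 → W
n=11: reaches L-position 0 → W
n=12: reaches L-position 9 → W
n=13: reaches L-position 0 → W
n=14: only reaches 7(W), 12(W), 13(W), all W → L
The starting position 14 is L: whatever Player 1 does, the opponent receives a W position.

Player 2 wins.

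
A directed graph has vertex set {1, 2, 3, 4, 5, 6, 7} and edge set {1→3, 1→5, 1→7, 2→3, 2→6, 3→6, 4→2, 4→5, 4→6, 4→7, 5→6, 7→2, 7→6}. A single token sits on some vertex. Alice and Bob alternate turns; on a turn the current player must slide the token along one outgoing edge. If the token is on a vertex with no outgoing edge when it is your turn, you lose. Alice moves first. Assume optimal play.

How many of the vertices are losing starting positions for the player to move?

Label each position W (a win for the player to move) or L (a loss). A position with no legal move is L; any other position is W exactly when some move reaches an L, and L when every move reaches a W.
Every edge goes from a vertex to one that appears earlier in the order 6, 3, 2, 7, 5, 4, 1, so processing vertices in that order labels each vertex after all of its successors.
6: no outgoing edge → L
3: W (go to 6, an L position)
2: W (go to 6, an L position)
7: W (go to 6, an L position)
5: W (go to 6, an L position)
4: W (go to 6, an L position)
1: L (options 5(W), 7(W), 3(W) are all W)
The L vertices are 1, 6; that is 2 in all.

2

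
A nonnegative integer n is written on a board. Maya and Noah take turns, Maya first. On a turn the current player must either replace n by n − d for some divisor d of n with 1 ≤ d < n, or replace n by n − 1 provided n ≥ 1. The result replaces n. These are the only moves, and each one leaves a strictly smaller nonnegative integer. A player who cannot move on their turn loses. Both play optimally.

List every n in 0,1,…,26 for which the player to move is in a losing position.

0, 2, 5, 7, 9, 11, 13, 15, 17, 19, 21, 23, 25

Label each position W (a win for the player to move) or L (a loss). A position with no legal move is L; any other position is W exactly when some move reaches an L, and L when every move reaches a W.
n=0: no move → L
n=1: reaches L-position 0 → W
n=2: only reaches 1(W), which is W → L
n=3: reaches L-position 2 → W
n=4: reaches L-position 2 → W
n=5: only reaches 4(W), which is W → L
n=6: reaches L-position 5 → W
n=7: only reaches 6(W), which is W → L
n=8: reaches L-position 7 → W
n=9: only reaches 6(W), 8(W), all W → L
n=10: reaches L-position 5 → W
n=11: only reaches 10(W), which is W → L
n=12: reaches L-position 9 → W
n=13: only reaches 12(W), which is W → L
n=14: reaches L-position 7 → W
n=15: only reaches 10(W), 12(W), 14(W), all W → L
n=16: reaches L-position 15 → W
n=17: only reaches 16(W), which is W → L
n=18: reaches L-position 9 → W
n=19: only reaches 18(W), which is W → L
n=20: reaches L-position 15 → W
n=21: only reaches 14(W), 18(W), 20(W), all W → L
n=22: reaches L-position 11 → W
n=23: only reaches 22(W), which is W → L
n=24: reaches L-position 21 → W
n=25: only reaches 20(W), 24(W), all W → L
n=26: reaches L-position 13 → W
The losing starting values of n are exactly the entries labelled L in this table (13 of them).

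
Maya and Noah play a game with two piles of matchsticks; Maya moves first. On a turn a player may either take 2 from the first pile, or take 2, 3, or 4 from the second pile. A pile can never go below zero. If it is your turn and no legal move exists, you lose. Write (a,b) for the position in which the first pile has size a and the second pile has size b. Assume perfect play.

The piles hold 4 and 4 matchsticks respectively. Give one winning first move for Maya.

Label each position W (a win for the player to move) or L (a loss). A position with no legal move is L; any other position is W exactly when some move reaches an L, and L when every move reaches a W.
No move ever increases a pile, so every position that can arise here has a ≤ 4 and b ≤ 4; it is enough to label the cells with 0 ≤ a ≤ 4 and 0 ≤ b ≤ 4.
Every move lowers a or b (never raises either), so fill the grid row by row in increasing a, and left to right within a row: each cell's successors are then already labelled.
      b=0  b=1  b=2  b=3  b=4
a=0:    L    L    W    W    W
a=1:    L    L    W    W    W
a=2:    W    W    L    L    W
a=3:    W    W    L    L    W
a=4:    L    L    W    W    W
Cells with no legal move (terminal, hence L): (0,0), (0,1), (1,0), (1,1).
The remaining L cells, each justified by listing all of its moves:
(2,2): →(0,2)(W), (2,0)(W) — all W, so L
(2,3): →(0,3)(W), (2,1)(W), (2,0)(W) — all W, so L
(3,2): →(1,2)(W), (3,0)(W) — all W, so L
(3,3): →(1,3)(W), (3,1)(W), (3,0)(W) — all W, so L
(4,0): →(2,0)(W) only, which is W, so L
(4,1): →(2,1)(W) only, which is W, so L
Every other cell has at least one move into one of the L cells above, so it is W.
From (4,4), the L positions reachable in one move are: (4,1), (4,0). Any move reaching one of these is winning.

Move to (4,1).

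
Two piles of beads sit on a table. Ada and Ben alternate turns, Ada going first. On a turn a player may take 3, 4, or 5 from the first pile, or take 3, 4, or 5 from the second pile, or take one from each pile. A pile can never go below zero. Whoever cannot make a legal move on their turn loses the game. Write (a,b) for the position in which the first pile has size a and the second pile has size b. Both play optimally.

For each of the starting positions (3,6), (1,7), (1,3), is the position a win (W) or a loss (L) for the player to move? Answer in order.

Compute win/loss labels from the base case upward. A position with no move is L. Any other position is W if it can reach an L in one move, else L.
No move ever increases a pile, so every position that can arise here has a ≤ 3 and b ≤ 7; it is enough to label the cells with 0 ≤ a ≤ 3 and 0 ≤ b ≤ 7.
Every move lowers a or b (never raises either), so fill the grid row by row in increasing a, and left to right within a row: each cell's successors are then already labelled.
      b=0  b=1  b=2  b=3  b=4  b=5  b=6  b=7
a=0:    L    L    L    W    W    W    W    W
a=1:    L    W    W    W    W    W    L    L
a=2:    L    W    L    W    W    W    W    W
a=3:    W    W    W    W    L    L    L    W
Cells with no legal move (terminal, hence L): (0,0), (0,1), (0,2), (1,0), (2,0).
The remaining L cells, each justified by listing all of its moves:
(1,6): moves to (1,3)(W), (1,2)(W), (1,1)(W), (0,5)(W); every one is W ⇒ L
(1,7): moves to (1,4)(W), (1,3)(W), (1,2)(W), (0,6)(W); every one is W ⇒ L
(2,2): the only move is to (1,1)(W), a W ⇒ L
(3,4): moves to (0,4)(W), (3,1)(W), (3,0)(W), (2,3)(W); every one is W ⇒ L
(3,5): moves to (0,5)(W), (3,2)(W), (3,1)(W), (3,0)(W), (2,4)(W); every one is W ⇒ L
(3,6): moves to (0,6)(W), (3,3)(W), (3,2)(W), (3,1)(W), (2,5)(W); every one is W ⇒ L
Every other cell has at least one move into one of the L cells above, so it is W.
(3,6): one of the L cells justified above, so L
(1,7): one of the L cells justified above, so L
(1,3): the move to (1,0) reaches an L cell, so W

(3,6): L, (1,7): L, (1,3): W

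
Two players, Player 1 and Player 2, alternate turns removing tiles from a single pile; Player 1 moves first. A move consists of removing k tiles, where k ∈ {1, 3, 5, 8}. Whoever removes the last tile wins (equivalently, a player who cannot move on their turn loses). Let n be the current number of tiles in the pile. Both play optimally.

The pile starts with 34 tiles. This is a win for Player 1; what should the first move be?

Remove 8, leaving 26.

Build the W/L table. Terminal = L. A non-terminal position is W if it has a move to some L; otherwise it is L.
n=0: no move → L
n=1: W (go to 0, an L position)
n=2: L (sole option 1(W) is W)
n=3: W (go to 2, an L position)
n=4: L (options 3(W), 1(W) are all W)
n=5: W (go to 4, an L position)
n=6: L (options 5(W), 3(W), 1(W) are all W)
n=7: W (go to 6, an L position)
n=8: W (go to 0, an L position)
n=9: W (go to 6, an L position)
n=10: W (go to 2, an L position)
n=11: W (go to 6, an L position)
n=12: W (go to 4, an L position)
n=13: L (options 12(W), 10(W), 8(W), 5(W) are all W)
n=14: W (go to 13, an L position)
n=15: L (options 14(W), 12(W), 10(W), 7(W) are all W)
n=16: W (go to 15, an L position)
n=17: L (options 16(W), 14(W), 12(W), 9(W) are all W)
n=18: W (go to 17, an L position)
n=19: L (options 18(W), 16(W), 14(W), 11(W) are all W)
n=20: W (go to 19, an L position)
n=21: W (go to 13, an L position)
n=22: W (go to 19, an L position)
n=23: W (go to 15, an L position)
n=24: W (go to 19, an L position)
n=25: W (go to 17, an L position)
n=26: L (options 25(W), 23(W), 21(W), 18(W) are all W)
n=27: W (go to 26, an L position)
n=28: L (options 27(W), 25(W), 23(W), 20(W) are all W)
n=29: W (go to 28, an L position)
n=30: L (options 29(W), 27(W), 25(W), 22(W) are all W)
n=31: W (go to 30, an L position)
n=32: L (options 31(W), 29(W), 27(W), 24(W) are all W)
n=33: W (go to 32, an L position)
n=34: W (go to 26, an L position)
From 34, the L positions reachable in one move are: 26.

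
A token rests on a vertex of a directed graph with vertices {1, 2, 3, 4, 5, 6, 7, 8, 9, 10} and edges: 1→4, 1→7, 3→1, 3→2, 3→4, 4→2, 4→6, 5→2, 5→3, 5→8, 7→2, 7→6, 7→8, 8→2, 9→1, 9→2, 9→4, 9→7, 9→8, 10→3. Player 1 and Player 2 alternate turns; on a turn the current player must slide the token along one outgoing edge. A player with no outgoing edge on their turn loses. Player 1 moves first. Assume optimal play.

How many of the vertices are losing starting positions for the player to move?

Positions with no move are L. A position that does have a move is losing for the player to move precisely when every available move leads to a winning position for the opponent. Fill in the labels:
Every edge goes from a vertex to one that appears earlier in the order 6, 2, 8, 7, 4, 1, 3, 9, 5, 10, so processing vertices in that order labels each vertex after all of its successors.
6: no outgoing edge → L
2: no outgoing edge → L
8: can move to 2, which is L ⇒ W
7: can move to 2, which is L ⇒ W
4: can move to 2, which is L ⇒ W
1: moves to 4(W), 7(W); every one is W ⇒ L
3: can move to 1, which is L ⇒ W
9: can move to 1, which is L ⇒ W
5: can move to 2, which is L ⇒ W
10: the only move is to 3(W), a W ⇒ L
The L vertices are 1, 2, 6, 10; that is 4 in all.

4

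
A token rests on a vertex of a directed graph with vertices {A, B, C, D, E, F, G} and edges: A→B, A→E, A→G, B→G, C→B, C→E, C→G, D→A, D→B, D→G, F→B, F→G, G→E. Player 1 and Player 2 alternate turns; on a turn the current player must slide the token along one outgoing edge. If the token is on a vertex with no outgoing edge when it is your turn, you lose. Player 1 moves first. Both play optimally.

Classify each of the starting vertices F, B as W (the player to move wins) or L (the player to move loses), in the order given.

Build the W/L table. Terminal = L. A non-terminal position is W if it has a move to some L; otherwise it is L.
Every edge goes from a vertex to one that appears earlier in the order E, G, B, A, D, C, F, so processing vertices in that order labels each vertex after all of its successors.
E: no outgoing edge → L
G: reaches L-position E → W
B: only reaches G(W), which is W → L
A: reaches L-position B → W
D: reaches L-position B → W
C: reaches L-position B → W
F: reaches L-position B → W

F: W, B: L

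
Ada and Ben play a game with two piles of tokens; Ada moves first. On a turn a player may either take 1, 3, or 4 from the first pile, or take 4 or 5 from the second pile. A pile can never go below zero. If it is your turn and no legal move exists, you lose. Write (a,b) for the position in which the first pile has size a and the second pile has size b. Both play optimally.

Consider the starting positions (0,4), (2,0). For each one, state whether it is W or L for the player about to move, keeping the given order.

(0,4): W, (2,0): L

Label each position W (a win for the player to move) or L (a loss). A position with no legal move is L; any other position is W exactly when some move reaches an L, and L when every move reaches a W.
No move ever increases a pile, so every position that can arise here has a ≤ 2 and b ≤ 4; it is enough to label the cells with 0 ≤ a ≤ 2 and 0 ≤ b ≤ 4.
Every move lowers a or b (never raises either), so fill the grid row by row in increasing a, and left to right within a row: each cell's successors are then already labelled.
      b=0  b=1  b=2  b=3  b=4
a=0:    L    L    L    L    W
a=1:    W    W    W    W    L
a=2:    L    L    L    L    W
Cells with no legal move (terminal, hence L): (0,0), (0,1), (0,2), (0,3).
The remaining L cells, each justified by listing all of its moves:
(1,4): L (options (0,4)(W), (1,0)(W) are all W)
(2,0): L (sole option (1,0)(W) is W)
(2,1): L (sole option (1,1)(W) is W)
(2,2): L (sole option (1,2)(W) is W)
(2,3): L (sole option (1,3)(W) is W)
Every other cell has at least one move into one of the L cells above, so it is W.
(0,4): the move to (0,0) reaches an L cell, so W
(2,0): one of the L cells justified above, so L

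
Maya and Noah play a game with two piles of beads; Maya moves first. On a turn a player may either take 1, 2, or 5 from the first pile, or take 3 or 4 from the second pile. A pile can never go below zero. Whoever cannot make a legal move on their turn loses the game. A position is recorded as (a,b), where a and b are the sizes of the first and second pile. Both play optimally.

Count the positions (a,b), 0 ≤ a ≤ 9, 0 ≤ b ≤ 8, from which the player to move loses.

32

Label each position W (a win for the player to move) or L (a loss). A position with no legal move is L; any other position is W exactly when some move reaches an L, and L when every move reaches a W.
Every move lowers a or b (never raises either), so fill the grid row by row in increasing a, and left to right within a row: each cell's successors are then already labelled.
      b=0  b=1  b=2  b=3  b=4  b=5  b=6  b=7  b=8
a=0:    L    L    L    W    W    W    W    L    L
a=1:    W    W    W    L    L    L    W    W    W
a=2:    W    W    W    W    W    W    L    W    W
a=3:    L    L    L    W    W    W    W    L    L
a=4:    W    W    W    L    L    L    W    W    W
a=5:    W    W    W    W    W    W    L    W    W
a=6:    L    L    L    W    W    W    W    L    L
a=7:    W    W    W    L    L    L    W    W    W
a=8:    W    W    W    W    W    W    L    W    W
a=9:    L    L    L    W    W    W    W    L    L
Cells with no legal move (terminal, hence L): (0,0), (0,1), (0,2).
The remaining L cells, each justified by listing all of its moves:
(0,7): moves to (0,4)(W), (0,3)(W); every one is W ⇒ L
(0,8): moves to (0,5)(W), (0,4)(W); every one is W ⇒ L
(1,3): moves to (0,3)(W), (1,0)(W); every one is W ⇒ L
(1,4): moves to (0,4)(W), (1,1)(W), (1,0)(W); every one is W ⇒ L
(1,5): moves to (0,5)(W), (1,2)(W), (1,1)(W); every one is W ⇒ L
(2,6): moves to (1,6)(W), (0,6)(W), (2,3)(W), (2,2)(W); every one is W ⇒ L
(3,0): moves to (2,0)(W), (1,0)(W); every one is W ⇒ L
(3,1): moves to (2,1)(W), (1,1)(W); every one is W ⇒ L
(3,2): moves to (2,2)(W), (1,2)(W); every one is W ⇒ L
(3,7): moves to (2,7)(W), (1,7)(W), (3,4)(W), (3,3)(W); every one is W ⇒ L
(3,8): moves to (2,8)(W), (1,8)(W), (3,5)(W), (3,4)(W); every one is W ⇒ L
(4,3): moves to (3,3)(W), (2,3)(W), (4,0)(W); every one is W ⇒ L
(4,4): moves to (3,4)(W), (2,4)(W), (4,1)(W), (4,0)(W); every one is W ⇒ L
(4,5): moves to (3,5)(W), (2,5)(W), (4,2)(W), (4,1)(W); every one is W ⇒ L
(5,6): moves to (4,6)(W), (3,6)(W), (0,6)(W), (5,3)(W), (5,2)(W); every one is W ⇒ L
(6,0): moves to (5,0)(W), (4,0)(W), (1,0)(W); every one is W ⇒ L
(6,1): moves to (5,1)(W), (4,1)(W), (1,1)(W); every one is W ⇒ L
(6,2): moves to (5,2)(W), (4,2)(W), (1,2)(W); every one is W ⇒ L
(6,7): moves to (5,7)(W), (4,7)(W), (1,7)(W), (6,4)(W), (6,3)(W); every one is W ⇒ L
(6,8): moves to (5,8)(W), (4,8)(W), (1,8)(W), (6,5)(W), (6,4)(W); every one is W ⇒ L
(7,3): moves to (6,3)(W), (5,3)(W), (2,3)(W), (7,0)(W); every one is W ⇒ L
(7,4): moves to (6,4)(W), (5,4)(W), (2,4)(W), (7,1)(W), (7,0)(W); every one is W ⇒ L
(7,5): moves to (6,5)(W), (5,5)(W), (2,5)(W), (7,2)(W), (7,1)(W); every one is W ⇒ L
(8,6): moves to (7,6)(W), (6,6)(W), (3,6)(W), (8,3)(W), (8,2)(W); every one is W ⇒ L
(9,0): moves to (8,0)(W), (7,0)(W), (4,0)(W); every one is W ⇒ L
(9,1): moves to (8,1)(W), (7,1)(W), (4,1)(W); every one is W ⇒ L
(9,2): moves to (8,2)(W), (7,2)(W), (4,2)(W); every one is W ⇒ L
(9,7): moves to (8,7)(W), (7,7)(W), (4,7)(W), (9,4)(W), (9,3)(W); every one is W ⇒ L
(9,8): moves to (8,8)(W), (7,8)(W), (4,8)(W), (9,5)(W), (9,4)(W); every one is W ⇒ L
Every other cell has at least one move into one of the L cells above, so it is W.
L cells per row: a=0: 5, a=1: 3, a=2: 1, a=3: 5, a=4: 3, a=5: 1, a=6: 5, a=7: 3, a=8: 1, a=9: 5; total 32.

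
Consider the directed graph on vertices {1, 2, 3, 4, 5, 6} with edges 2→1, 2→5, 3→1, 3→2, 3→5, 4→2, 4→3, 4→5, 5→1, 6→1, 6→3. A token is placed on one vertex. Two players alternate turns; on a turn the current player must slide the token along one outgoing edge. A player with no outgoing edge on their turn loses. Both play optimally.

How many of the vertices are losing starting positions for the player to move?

Compute win/loss labels from the base case upward. A position with no move is L. Any other position is W if it can reach an L in one move, else L.
Every edge goes from a vertex to one that appears earlier in the order 1, 5, 2, 3, 6, 4, so processing vertices in that order labels each vertex after all of its successors.
1: no outgoing edge → L
5: →1(L), so W
2: →1(L), so W
3: →1(L), so W
6: →1(L), so W
4: →3(W), 2(W), 5(W) — all W, so L
The L vertices are 1, 4; that is 2 in all.

2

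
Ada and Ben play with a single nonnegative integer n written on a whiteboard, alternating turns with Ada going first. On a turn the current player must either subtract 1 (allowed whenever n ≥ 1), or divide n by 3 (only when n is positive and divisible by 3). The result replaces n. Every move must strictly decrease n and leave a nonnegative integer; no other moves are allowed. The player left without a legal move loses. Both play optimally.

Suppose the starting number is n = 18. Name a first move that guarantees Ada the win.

Move to 17.

Label each position W (a win for the player to move) or L (a loss). A position with no legal move is L; any other position is W exactly when some move reaches an L, and L when every move reaches a W.
n=0: no move → L
n=1: can move to 0, which is L ⇒ W
n=2: the only move is to 1(W), a W ⇒ L
n=3: can move to 2, which is L ⇒ W
n=4: the only move is to 3(W), a W ⇒ L
n=5: can move to 4, which is L ⇒ W
n=6: can move to 2, which is L ⇒ W
n=7: the only move is to 6(W), a W ⇒ L
n=8: can move to 7, which is L ⇒ W
n=9: moves to 3(W), 8(W); every one is W ⇒ L
n=10: can move to 9, which is L ⇒ W
n=11: the only move is to 10(W), a W ⇒ L
n=12: can move to 4, which is L ⇒ W
n=13: the only move is to 12(W), a W ⇒ L
n=14: can move to 13, which is L ⇒ W
n=15: moves to 5(W), 14(W); every one is W ⇒ L
n=16: can move to 15, which is L ⇒ W
n=17: the only move is to 16(W), a W ⇒ L
n=18: can move to 17, which is L ⇒ W
From 18, the L positions reachable in one move are: 17.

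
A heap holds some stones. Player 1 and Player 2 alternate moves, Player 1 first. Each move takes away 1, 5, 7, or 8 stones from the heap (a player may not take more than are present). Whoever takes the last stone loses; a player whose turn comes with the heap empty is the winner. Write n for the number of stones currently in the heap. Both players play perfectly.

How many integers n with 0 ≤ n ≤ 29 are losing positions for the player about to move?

Label each position W (a win for the player to move) or L (a loss). A position with no legal move is W; any other position is W exactly when some move reaches an L, and L when every move reaches a W.
n=0: no move; the opponent has just taken the last stone and therefore loses → W
n=1: →0(W) only, which is W, so L
n=2: →1(L), so W
n=3: →2(W) only, which is W, so L
n=4: →3(L), so W
n=5: →4(W), 0(W) — all W, so L
n=6: →5(L), so W
n=7: →6(W), 2(W), 0(W) — all W, so L
n=8: →7(L), so W
n=9: →1(L), so W
n=10: →5(L), so W
n=11: →3(L), so W
n=12: →7(L), so W
n=13: →5(L), so W
n=14: →7(L), so W
n=15: →7(L), so W
n=16: →15(W), 11(W), 9(W), 8(W) — all W, so L
n=17: →16(L), so W
n=18: →17(W), 13(W), 11(W), 10(W) — all W, so L
n=19: →18(L), so W
n=20: →19(W), 15(W), 13(W), 12(W) — all W, so L
n=21: →20(L), so W
n=22: →21(W), 17(W), 15(W), 14(W) — all W, so L
n=23: →22(L), so W
n=24: →16(L), so W
n=25: →20(L), so W
n=26: →18(L), so W
n=27: →22(L), so W
n=28: →20(L), so W
n=29: →22(L), so W
L entries with 0 ≤ n ≤ 29: n = 1, 3, 5, 7, 16, 18, 20, 22; that makes 8.

8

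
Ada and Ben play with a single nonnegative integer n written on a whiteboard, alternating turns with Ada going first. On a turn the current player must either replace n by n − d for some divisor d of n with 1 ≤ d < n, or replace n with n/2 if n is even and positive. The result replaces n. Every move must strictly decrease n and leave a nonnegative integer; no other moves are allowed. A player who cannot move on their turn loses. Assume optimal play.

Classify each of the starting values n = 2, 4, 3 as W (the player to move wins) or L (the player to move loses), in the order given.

2: W, 4: W, 3: L

Label each position W (a win for the player to move) or L (a loss). A position with no legal move is L; any other position is W exactly when some move reaches an L, and L when every move reaches a W.
n=0: no move → L
n=1: no move → L
n=2: →1(L), so W
n=3: →2(W) only, which is W, so L
n=4: →3(L), so W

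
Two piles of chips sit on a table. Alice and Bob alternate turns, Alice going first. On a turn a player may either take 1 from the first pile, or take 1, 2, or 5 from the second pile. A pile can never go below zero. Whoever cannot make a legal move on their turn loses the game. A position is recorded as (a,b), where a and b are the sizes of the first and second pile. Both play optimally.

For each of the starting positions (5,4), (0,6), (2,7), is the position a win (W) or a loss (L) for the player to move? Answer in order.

(5,4): L, (0,6): L, (2,7): W

Label each position W (a win for the player to move) or L (a loss). A position with no legal move is L; any other position is W exactly when some move reaches an L, and L when every move reaches a W.
No move ever increases a pile, so every position that can arise here has a ≤ 5 and b ≤ 7; it is enough to label the cells with 0 ≤ a ≤ 5 and 0 ≤ b ≤ 7.
Every move lowers a or b (never raises either), so fill the grid row by row in increasing a, and left to right within a row: each cell's successors are then already labelled.
      b=0  b=1  b=2  b=3  b=4  b=5  b=6  b=7
a=0:    L    W    W    L    W    W    L    W
a=1:    W    L    W    W    L    W    W    L
a=2:    L    W    W    L    W    W    L    W
a=3:    W    L    W    W    L    W    W    L
a=4:    L    W    W    L    W    W    L    W
a=5:    W    L    W    W    L    W    W    L
Cells with no legal move (terminal, hence L): (0,0).
The remaining L cells, each justified by listing all of its moves:
(0,3): only reaches (0,2)(W), (0,1)(W), all W → L
(0,6): only reaches (0,5)(W), (0,4)(W), (0,1)(W), all W → L
(1,1): only reaches (0,1)(W), (1,0)(W), all W → L
(1,4): only reaches (0,4)(W), (1,3)(W), (1,2)(W), all W → L
(1,7): only reaches (0,7)(W), (1,6)(W), (1,5)(W), (1,2)(W), all W → L
(2,0): only reaches (1,0)(W), which is W → L
(2,3): only reaches (1,3)(W), (2,2)(W), (2,1)(W), all W → L
(2,6): only reaches (1,6)(W), (2,5)(W), (2,4)(W), (2,1)(W), all W → L
(3,1): only reaches (2,1)(W), (3,0)(W), all W → L
(3,4): only reaches (2,4)(W), (3,3)(W), (3,2)(W), all W → L
(3,7): only reaches (2,7)(W), (3,6)(W), (3,5)(W), (3,2)(W), all W → L
(4,0): only reaches (3,0)(W), which is W → L
(4,3): only reaches (3,3)(W), (4,2)(W), (4,1)(W), all W → L
(4,6): only reaches (3,6)(W), (4,5)(W), (4,4)(W), (4,1)(W), all W → L
(5,1): only reaches (4,1)(W), (5,0)(W), all W → L
(5,4): only reaches (4,4)(W), (5,3)(W), (5,2)(W), all W → L
(5,7): only reaches (4,7)(W), (5,6)(W), (5,5)(W), (5,2)(W), all W → L
Every other cell has at least one move into one of the L cells above, so it is W.
(5,4): one of the L cells justified above, so L
(0,6): one of the L cells justified above, so L
(2,7): the move to (1,7) reaches an L cell, so W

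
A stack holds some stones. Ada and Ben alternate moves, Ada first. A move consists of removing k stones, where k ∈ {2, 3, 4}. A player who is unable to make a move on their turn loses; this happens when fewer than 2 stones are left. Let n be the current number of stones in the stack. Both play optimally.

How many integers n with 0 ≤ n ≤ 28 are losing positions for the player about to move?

10

Work bottom-up. With no move the player to move loses. Otherwise the position is W if at least one move leads to an L position for the opponent, and L if every move leads to a W.
n=0: no move → L
n=1: no move → L
n=2: can move to 0, which is L ⇒ W
n=3: can move to 1, which is L ⇒ W
n=4: can move to 1, which is L ⇒ W
n=5: can move to 1, which is L ⇒ W
n=6: moves to 4(W), 3(W), 2(W); every one is W ⇒ L
n=7: moves to 5(W), 4(W), 3(W); every one is W ⇒ L
n=8: can move to 6, which is L ⇒ W
n=9: can move to 7, which is L ⇒ W
n=10: can move to 7, which is L ⇒ W
n=11: can move to 7, which is L ⇒ W
n=12: moves to 10(W), 9(W), 8(W); every one is W ⇒ L
n=13: moves to 11(W), 10(W), 9(W); every one is W ⇒ L
n=14: can move to 12, which is L ⇒ W
n=15: can move to 13, which is L ⇒ W
n=16: can move to 13, which is L ⇒ W
n=17: can move to 13, which is L ⇒ W
n=18: moves to 16(W), 15(W), 14(W); every one is W ⇒ L
n=19: moves to 17(W), 16(W), 15(W); every one is W ⇒ L
n=20: can move to 18, which is L ⇒ W
n=21: can move to 19, which is L ⇒ W
n=22: can move to 19, which is L ⇒ W
n=23: can move to 19, which is L ⇒ W
n=24: moves to 22(W), 21(W), 20(W); every one is W ⇒ L
n=25: moves to 23(W), 22(W), 21(W); every one is W ⇒ L
n=26: can move to 24, which is L ⇒ W
n=27: can move to 25, which is L ⇒ W
n=28: can move to 25, which is L ⇒ W
L entries with 0 ≤ n ≤ 28: n = 0, 1, 6, 7, 12, 13, 18, 19, 24, 25; that makes 10.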